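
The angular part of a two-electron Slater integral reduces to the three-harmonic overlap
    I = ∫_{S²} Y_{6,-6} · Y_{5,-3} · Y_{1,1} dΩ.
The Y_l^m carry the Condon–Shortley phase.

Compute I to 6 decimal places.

0.000000

m-sum = -6 − 3 + 1 = -8 ≠ 0 ⇒ I = 0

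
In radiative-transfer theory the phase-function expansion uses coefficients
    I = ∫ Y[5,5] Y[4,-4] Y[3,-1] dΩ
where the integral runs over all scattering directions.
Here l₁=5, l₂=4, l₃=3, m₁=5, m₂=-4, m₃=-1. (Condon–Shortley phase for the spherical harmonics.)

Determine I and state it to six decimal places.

0.189625

m-sum 0 ✓  L=12 even ✓  1≤3≤9 ✓
Π(2lᵢ+1) = 11×9×7 = 693
triangle coeff Δ(5,4,3) = 1/180180
Σ_t [2,4]: t=2:+1/576 t=3:−1/144 t=4:+1/576 = -1/288
(3j)²=20/1001 [(5 4 3; 0 0 0)], sign=+1
Σ_t [0,0]: t=0:+1/34560 = 1/34560
(3j)²=14/429 [(5 4 3; 5 -4 -1)], sign=+1
⇒ 4πI² = 840/1859
I = (+1)√(840/1859/(4π)) = 0.18962475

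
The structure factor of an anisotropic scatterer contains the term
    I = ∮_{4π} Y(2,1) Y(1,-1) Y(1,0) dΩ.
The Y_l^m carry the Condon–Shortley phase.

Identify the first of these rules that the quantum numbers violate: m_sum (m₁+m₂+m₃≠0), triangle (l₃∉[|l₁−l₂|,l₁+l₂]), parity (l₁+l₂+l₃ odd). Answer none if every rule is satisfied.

none

Σmᵢ = 0  ✓
l₃∈[|l₁−l₂|,l₁+l₂]=[1,3], have l₃=1  ✓
Σlᵢ = 4 ⇒ even  ✓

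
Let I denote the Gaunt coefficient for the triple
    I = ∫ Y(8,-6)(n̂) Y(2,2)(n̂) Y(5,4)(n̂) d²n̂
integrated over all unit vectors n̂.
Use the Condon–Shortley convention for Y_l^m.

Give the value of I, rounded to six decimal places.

triangle: need 6≤l₃≤10, have 5; I=0

0.000000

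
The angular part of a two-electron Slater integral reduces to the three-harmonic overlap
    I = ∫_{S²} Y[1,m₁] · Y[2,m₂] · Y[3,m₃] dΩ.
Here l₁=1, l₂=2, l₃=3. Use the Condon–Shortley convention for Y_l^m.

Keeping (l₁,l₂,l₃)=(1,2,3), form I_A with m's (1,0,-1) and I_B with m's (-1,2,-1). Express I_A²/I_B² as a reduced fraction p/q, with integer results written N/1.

Same 1,2,3: normalisation and zero-m 3j drop out of the ratio.
A: Δ: 0! 2! 4! / 7! → 1/105; sum: t=0:+1/8 = 1/8; 3j²(1 2 3; 1 0 -1) = Δ·Π!·Σ² = 2/35  (sign +1)
B: Δ: 0! 2! 4! / 7! → 1/105; sum: t=0:+1/48 = 1/48; 3j²(1 2 3; -1 2 -1) = Δ·Π!·Σ² = 1/105  (sign +1)
I_A²/I_B² = (2/35)/(1/105) = 6/1

6/1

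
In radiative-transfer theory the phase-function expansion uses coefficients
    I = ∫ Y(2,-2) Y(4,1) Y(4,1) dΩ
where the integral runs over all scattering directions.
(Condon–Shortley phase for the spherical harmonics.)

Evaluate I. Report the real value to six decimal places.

Checks pass: Σm=0; 10 even; l₃=4∈[2,6].
(2·2+1)(2·4+1)(2·4+1) = 405
Δ: 2! 2! 6! / 11! → 1/13860
sum: t=0:+1/192 t=1:−1/36 t=2:+1/192 = -5/288
3j²(2 4 4; 0 0 0) = Δ·Π!·Σ² = 20/693  (sign -1)
sum: t=2:+1/144 = 1/144
3j²(2 4 4; -2 1 1) = Δ·Π!·Σ² = 10/231  (sign -1)
combine: 4πI² = 405·20/693·10/231 = 3000/5929
take √, sign +1: I = 0.20066192

0.200662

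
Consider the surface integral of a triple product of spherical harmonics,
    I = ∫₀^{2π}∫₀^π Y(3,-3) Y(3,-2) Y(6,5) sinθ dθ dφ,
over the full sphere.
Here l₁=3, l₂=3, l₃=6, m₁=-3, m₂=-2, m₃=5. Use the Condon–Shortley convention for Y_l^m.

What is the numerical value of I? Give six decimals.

m-sum 0 ✓  L=12 even ✓  0≤6≤6 ✓
Π(2lᵢ+1) = 7×7×13 = 637
triangle coeff Δ(3,3,6) = 1/12012
Σ_t [0,0]: t=0:+1/1296 = 1/1296
(3j)²=100/3003 [(3 3 6; 0 0 0)], sign=+1
Σ_t [0,0]: t=0:+1/86400 = 1/86400
(3j)²=1/26 [(3 3 6; -3 -2 5)], sign=-1
⇒ 4πI² = 350/429
I = (-1)√(350/429/(4π)) = -0.25480060

-0.254801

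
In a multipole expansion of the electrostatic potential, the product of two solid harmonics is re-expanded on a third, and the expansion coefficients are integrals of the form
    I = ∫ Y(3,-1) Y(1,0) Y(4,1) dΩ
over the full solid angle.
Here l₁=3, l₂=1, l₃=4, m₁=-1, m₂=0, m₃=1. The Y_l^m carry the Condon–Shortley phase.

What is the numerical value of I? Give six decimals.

-0.238414

Checks pass: Σm=0; 8 even; l₃=4∈[2,4].
(2·3+1)(2·1+1)(2·4+1) = 189
Δ: 0! 6! 2! / 9! → 1/252
sum: t=0:+1/36 = 1/36
3j²(3 1 4; 0 0 0) = Δ·Π!·Σ² = 4/63  (sign +1)
sum: t=0:+1/48 = 1/48
3j²(3 1 4; -1 0 1) = Δ·Π!·Σ² = 5/84  (sign -1)
combine: 4πI² = 189·4/63·5/84 = 5/7
take √, sign -1: I = -0.23841361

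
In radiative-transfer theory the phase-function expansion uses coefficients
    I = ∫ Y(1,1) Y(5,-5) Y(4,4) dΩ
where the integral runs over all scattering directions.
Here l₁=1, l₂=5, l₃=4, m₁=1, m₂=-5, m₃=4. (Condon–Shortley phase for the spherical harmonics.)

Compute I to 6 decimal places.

-0.329416

Checks pass: Σm=0; 10 even; l₃=4∈[4,6].
(2·1+1)(2·5+1)(2·4+1) = 297
Δ: 2! 0! 8! / 11! → 1/495
sum: t=1:−1/576 = -1/576
3j²(1 5 4; 0 0 0) = Δ·Π!·Σ² = 5/99  (sign -1)
sum: t=0:+1/80640 = 1/80640
3j²(1 5 4; 1 -5 4) = Δ·Π!·Σ² = 1/11  (sign +1)
combine: 4πI² = 297·5/99·1/11 = 15/11
take √, sign -1: I = -0.32941575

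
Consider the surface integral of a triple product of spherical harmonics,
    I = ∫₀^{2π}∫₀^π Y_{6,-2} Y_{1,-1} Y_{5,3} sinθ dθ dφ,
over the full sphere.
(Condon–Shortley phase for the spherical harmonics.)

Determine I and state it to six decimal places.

m-sum 0 ✓  L=12 even ✓  5≤5≤7 ✓
Π(2lᵢ+1) = 13×3×11 = 429
triangle coeff Δ(6,1,5) = 1/858
Σ_t [1,1]: t=1:−1/14400 = -1/14400
(3j)²=6/143 [(6 1 5; 0 0 0)], sign=+1
Σ_t [0,0]: t=0:+1/161280 = 1/161280
(3j)²=1/143 [(6 1 5; -2 -1 3)], sign=+1
⇒ 4πI² = 18/143
I = (+1)√(18/143/(4π)) = 0.10008369

0.100084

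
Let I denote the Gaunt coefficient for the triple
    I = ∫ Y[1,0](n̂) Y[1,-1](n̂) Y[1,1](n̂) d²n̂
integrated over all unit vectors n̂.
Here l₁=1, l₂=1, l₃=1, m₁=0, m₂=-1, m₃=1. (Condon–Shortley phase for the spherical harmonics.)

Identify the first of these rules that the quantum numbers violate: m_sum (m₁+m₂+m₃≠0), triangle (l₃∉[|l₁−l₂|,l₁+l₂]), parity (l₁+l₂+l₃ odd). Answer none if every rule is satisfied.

parity

Σmᵢ = 0  ✓
l₃∈[|l₁−l₂|,l₁+l₂]=[0,2], have l₃=1  ✓
Σlᵢ = 3 ⇒ odd  ✗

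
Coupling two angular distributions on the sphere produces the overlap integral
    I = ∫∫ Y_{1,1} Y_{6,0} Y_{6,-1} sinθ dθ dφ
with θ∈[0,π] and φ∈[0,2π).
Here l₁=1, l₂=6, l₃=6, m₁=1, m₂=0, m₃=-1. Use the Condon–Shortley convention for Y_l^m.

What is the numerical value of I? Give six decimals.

Σlᵢ=13 odd — θ-integrand is odd under cosθ→−cosθ; I=0

0.000000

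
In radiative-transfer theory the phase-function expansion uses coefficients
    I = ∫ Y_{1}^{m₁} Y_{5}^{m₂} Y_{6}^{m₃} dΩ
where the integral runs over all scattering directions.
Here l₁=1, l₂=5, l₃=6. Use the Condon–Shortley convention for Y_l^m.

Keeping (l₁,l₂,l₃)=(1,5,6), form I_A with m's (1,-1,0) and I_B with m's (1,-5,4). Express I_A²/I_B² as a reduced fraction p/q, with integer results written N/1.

Same 1,5,6: normalisation and zero-m 3j drop out of the ratio.
A: Δ: 0! 2! 10! / 13! → 1/858; sum: t=0:+1/34560 = 1/34560; 3j²(1 5 6; 1 -1 0) = Δ·Π!·Σ² = 5/286  (sign +1)
B: Δ: 0! 2! 10! / 13! → 1/858; sum: t=0:+1/7257600 = 1/7257600; 3j²(1 5 6; 1 -5 4) = Δ·Π!·Σ² = 1/858  (sign +1)
I_A²/I_B² = (5/286)/(1/858) = 15/1

15/1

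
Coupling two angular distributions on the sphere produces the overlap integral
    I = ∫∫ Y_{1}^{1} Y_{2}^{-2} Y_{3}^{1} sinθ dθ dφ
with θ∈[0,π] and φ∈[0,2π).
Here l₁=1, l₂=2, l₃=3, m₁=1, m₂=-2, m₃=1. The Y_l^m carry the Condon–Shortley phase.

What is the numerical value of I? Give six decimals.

m-sum 0 ✓  L=6 even ✓  1≤3≤3 ✓
Π(2lᵢ+1) = 3×5×7 = 105
triangle coeff Δ(1,2,3) = 1/105
Σ_t [0,0]: t=0:+1/4 = 1/4
(3j)²=3/35 [(1 2 3; 0 0 0)], sign=-1
Σ_t [0,0]: t=0:+1/48 = 1/48
(3j)²=1/105 [(1 2 3; 1 -2 1)], sign=+1
⇒ 4πI² = 3/35
I = (-1)√(3/35/(4π)) = -0.08258890

-0.082589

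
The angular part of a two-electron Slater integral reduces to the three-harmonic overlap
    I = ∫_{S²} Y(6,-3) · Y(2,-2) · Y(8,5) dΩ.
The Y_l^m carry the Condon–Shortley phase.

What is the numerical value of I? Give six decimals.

-0.226917

m-sum 0 ✓  L=16 even ✓  4≤8≤8 ✓
Π(2lᵢ+1) = 13×5×17 = 1105
triangle coeff Δ(6,2,8) = 1/30940
Σ_t [0,0]: t=0:+1/2073600 = 1/2073600
(3j)²=28/1105 [(6 2 8; 0 0 0)], sign=+1
Σ_t [0,0]: t=0:+1/52254720 = 1/52254720
(3j)²=11/476 [(6 2 8; -3 -2 5)], sign=-1
⇒ 4πI² = 11/17
I = (-1)√(11/17/(4π)) = -0.22691696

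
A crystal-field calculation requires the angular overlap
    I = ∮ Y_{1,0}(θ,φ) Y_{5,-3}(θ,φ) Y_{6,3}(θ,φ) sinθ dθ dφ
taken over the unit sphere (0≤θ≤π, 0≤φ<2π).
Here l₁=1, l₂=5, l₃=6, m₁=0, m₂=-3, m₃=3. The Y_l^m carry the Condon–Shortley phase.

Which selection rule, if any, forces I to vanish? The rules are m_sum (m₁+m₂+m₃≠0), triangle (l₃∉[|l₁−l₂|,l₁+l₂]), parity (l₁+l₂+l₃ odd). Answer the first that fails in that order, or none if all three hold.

none

Σmᵢ = 0  ✓
l₃∈[|l₁−l₂|,l₁+l₂]=[4,6], have l₃=6  ✓
Σlᵢ = 12 ⇒ even  ✓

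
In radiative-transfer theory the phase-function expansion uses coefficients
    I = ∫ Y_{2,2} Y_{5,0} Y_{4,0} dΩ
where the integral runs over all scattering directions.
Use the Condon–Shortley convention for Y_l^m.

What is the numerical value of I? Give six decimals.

0.000000

m-sum = 2 + 0 + 0 = 2 ≠ 0 ⇒ I = 0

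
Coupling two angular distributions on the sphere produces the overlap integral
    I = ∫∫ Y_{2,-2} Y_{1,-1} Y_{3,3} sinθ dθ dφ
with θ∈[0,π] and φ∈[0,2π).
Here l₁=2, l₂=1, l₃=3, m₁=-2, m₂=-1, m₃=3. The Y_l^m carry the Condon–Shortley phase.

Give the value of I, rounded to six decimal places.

-0.319865

m-sum 0 ✓  L=6 even ✓  1≤3≤3 ✓
Π(2lᵢ+1) = 5×3×7 = 105
triangle coeff Δ(2,1,3) = 1/105
Σ_t [0,0]: t=0:+1/4 = 1/4
(3j)²=3/35 [(2 1 3; 0 0 0)], sign=-1
Σ_t [0,0]: t=0:+1/48 = 1/48
(3j)²=1/7 [(2 1 3; -2 -1 3)], sign=+1
⇒ 4πI² = 9/7
I = (-1)√(9/7/(4π)) = -0.31986543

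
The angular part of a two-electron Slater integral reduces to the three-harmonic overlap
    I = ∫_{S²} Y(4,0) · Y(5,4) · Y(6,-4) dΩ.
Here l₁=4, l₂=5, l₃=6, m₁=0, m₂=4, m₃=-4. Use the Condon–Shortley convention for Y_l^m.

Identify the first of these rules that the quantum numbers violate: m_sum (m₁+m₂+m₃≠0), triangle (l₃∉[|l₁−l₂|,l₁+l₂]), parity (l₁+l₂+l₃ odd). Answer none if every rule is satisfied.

parity

azimuthal sum: 0 + 4 − 4 = 0  ✓
1 ≤ 6 ≤ 9 (triangle on l)  ✓
L = 4 + 5 + 6 = 15 (odd)  ✗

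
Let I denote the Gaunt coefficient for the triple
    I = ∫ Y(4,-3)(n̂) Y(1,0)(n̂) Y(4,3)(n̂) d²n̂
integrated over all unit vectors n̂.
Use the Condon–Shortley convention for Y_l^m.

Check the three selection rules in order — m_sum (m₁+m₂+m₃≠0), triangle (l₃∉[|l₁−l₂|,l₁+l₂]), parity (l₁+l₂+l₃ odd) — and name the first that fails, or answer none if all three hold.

parity

azimuthal sum: -3 + 0 + 3 = 0  ✓
3 ≤ 4 ≤ 5 (triangle on l)  ✓
L = 4 + 1 + 4 = 9 (odd)  ✗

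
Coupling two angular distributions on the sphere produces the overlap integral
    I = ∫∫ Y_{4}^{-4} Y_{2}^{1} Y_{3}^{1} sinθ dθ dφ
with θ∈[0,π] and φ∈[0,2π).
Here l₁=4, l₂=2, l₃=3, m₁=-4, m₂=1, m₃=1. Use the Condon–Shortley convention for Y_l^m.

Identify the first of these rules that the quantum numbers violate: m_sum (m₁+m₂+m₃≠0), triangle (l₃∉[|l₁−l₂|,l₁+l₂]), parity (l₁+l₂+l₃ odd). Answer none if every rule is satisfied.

m_sum

m₁+m₂+m₃ = -4 + 1 + 1 = -2  ✗
triangle: |4−2|=2 ≤ l₃=3 ≤ 4+2=6
parity: l₁+l₂+l₃ = 9 is odd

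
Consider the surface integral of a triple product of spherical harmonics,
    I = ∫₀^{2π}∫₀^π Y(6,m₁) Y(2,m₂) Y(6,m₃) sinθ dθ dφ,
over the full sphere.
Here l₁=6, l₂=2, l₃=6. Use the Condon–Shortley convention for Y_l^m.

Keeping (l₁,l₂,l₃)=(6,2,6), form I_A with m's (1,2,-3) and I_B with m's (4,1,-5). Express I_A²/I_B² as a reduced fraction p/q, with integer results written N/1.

80/99

Shared (l₁,l₂,l₃)=(6,2,6): N and (l;000)² cancel in I_A²/I_B².
A: Δ = 2!·10!·2!/15! = 1/90090; Racah Σ t=2..2: t=2:+1/120960 = 1/120960; ⇒ 3j(6 2 6; 1 2 -3)² = 24/1001, sgn -1
B: Δ = 2!·10!·2!/15! = 1/90090; Racah Σ t=1..2: t=1:−1/725760 t=2:+1/7257600 = -1/806400; ⇒ 3j(6 2 6; 4 1 -5)² = 27/910, sgn +1
I_A²/I_B² = (24/1001)/(27/910) = 80/99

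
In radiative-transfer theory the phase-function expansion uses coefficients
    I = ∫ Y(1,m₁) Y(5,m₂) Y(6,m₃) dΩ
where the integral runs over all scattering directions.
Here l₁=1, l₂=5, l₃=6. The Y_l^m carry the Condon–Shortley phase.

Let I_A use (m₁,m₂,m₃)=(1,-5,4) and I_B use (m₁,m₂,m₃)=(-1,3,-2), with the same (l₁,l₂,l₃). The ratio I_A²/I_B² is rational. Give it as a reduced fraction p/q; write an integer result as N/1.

Same 1,5,6: normalisation and zero-m 3j drop out of the ratio.
A: Δ: 0! 2! 10! / 13! → 1/858; sum: t=0:+1/7257600 = 1/7257600; 3j²(1 5 6; 1 -5 4) = Δ·Π!·Σ² = 1/858  (sign +1)
B: Δ: 0! 2! 10! / 13! → 1/858; sum: t=0:+1/161280 = 1/161280; 3j²(1 5 6; -1 3 -2) = Δ·Π!·Σ² = 1/143  (sign +1)
I_A²/I_B² = (1/858)/(1/143) = 1/6

1/6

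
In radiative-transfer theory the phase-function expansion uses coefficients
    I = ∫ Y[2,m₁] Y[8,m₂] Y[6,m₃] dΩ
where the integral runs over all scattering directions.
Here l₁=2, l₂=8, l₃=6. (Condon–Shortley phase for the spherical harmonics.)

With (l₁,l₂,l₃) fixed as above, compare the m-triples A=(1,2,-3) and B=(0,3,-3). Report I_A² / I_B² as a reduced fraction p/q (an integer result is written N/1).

Same 2,8,6: normalisation and zero-m 3j drop out of the ratio.
A: Δ: 4! 0! 12! / 17! → 1/30940; sum: t=1:−1/13063680 = -1/13063680; 3j²(2 8 6; 1 2 -3) = Δ·Π!·Σ² = 10/1547  (sign +1)
B: Δ: 4! 0! 12! / 17! → 1/30940; sum: t=2:+1/8709120 = 1/8709120; 3j²(2 8 6; 0 3 -3) = Δ·Π!·Σ² = 55/3094  (sign -1)
I_A²/I_B² = (10/1547)/(55/3094) = 4/11

4/11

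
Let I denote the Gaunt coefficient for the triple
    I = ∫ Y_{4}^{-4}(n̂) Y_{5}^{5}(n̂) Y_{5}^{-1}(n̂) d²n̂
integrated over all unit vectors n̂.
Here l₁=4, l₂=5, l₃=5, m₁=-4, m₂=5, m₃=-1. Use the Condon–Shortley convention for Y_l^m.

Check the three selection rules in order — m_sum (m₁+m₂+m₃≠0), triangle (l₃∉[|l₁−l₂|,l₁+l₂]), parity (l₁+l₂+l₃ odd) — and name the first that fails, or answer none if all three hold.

none

Σmᵢ = 0  ✓
l₃∈[|l₁−l₂|,l₁+l₂]=[1,9], have l₃=5  ✓
Σlᵢ = 14 ⇒ even  ✓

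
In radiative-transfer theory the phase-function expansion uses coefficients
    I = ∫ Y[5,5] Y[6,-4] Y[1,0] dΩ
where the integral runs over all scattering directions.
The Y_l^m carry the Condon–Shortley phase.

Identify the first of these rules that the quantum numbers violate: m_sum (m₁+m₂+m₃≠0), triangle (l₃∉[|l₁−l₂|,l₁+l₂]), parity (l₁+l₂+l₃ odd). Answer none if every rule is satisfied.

m_sum

m₁+m₂+m₃ = 5 − 4 + 0 = 1  ✗
triangle: |5−6|=1 ≤ l₃=1 ≤ 5+6=11
parity: l₁+l₂+l₃ = 12 is even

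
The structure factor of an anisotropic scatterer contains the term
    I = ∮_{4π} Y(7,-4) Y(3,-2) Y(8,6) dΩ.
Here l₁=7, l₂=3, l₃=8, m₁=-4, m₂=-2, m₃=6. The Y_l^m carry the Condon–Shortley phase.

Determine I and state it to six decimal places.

Rules hold: Σm=0, L=18 even, 4≤8≤10.
N = 15·7·17 = 1785
Δ = 2!·12!·4!/19! = 1/5290740
Racah Σ t=0..2: t=0:+1/7257600 t=1:−1/2073600 t=2:+1/7257600 = -1/4838400
⇒ 3j(7 3 8; 0 0 0)² = 252/20995, sgn -1
Racah Σ t=0..1: t=0:+1/479001600 t=1:−1/174182400 = -1/273715200
⇒ 3j(7 3 8; -4 -2 6)² = 49/3876, sgn -1
4πI² = N·(3j₀)²·(3jₘ)² = 21609/79781
I = +1·√(0.270854/4π) = 0.14681238

0.146812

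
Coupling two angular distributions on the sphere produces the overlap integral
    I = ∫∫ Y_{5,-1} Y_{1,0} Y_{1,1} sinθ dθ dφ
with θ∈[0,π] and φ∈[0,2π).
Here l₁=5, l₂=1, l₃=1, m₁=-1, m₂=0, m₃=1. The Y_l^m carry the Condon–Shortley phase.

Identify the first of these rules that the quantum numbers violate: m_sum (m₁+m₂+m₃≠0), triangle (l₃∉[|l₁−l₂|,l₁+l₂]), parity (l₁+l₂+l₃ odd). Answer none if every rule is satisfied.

m₁+m₂+m₃ = -1 + 0 + 1 = 0  ✓
triangle: |5−1|=4 ≤ l₃=1 ≤ 5+1=6  ✗
parity: l₁+l₂+l₃ = 7 is odd

triangle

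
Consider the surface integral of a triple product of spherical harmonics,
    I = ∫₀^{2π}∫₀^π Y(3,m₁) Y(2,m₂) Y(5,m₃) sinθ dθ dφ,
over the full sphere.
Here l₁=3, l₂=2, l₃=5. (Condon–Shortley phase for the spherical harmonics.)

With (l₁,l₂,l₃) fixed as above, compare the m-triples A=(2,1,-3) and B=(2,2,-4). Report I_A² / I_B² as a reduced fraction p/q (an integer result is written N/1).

8/9

Same 3,2,5: normalisation and zero-m 3j drop out of the ratio.
A: Δ: 0! 6! 4! / 11! → 1/2310; sum: t=0:+1/720 = 1/720; 3j²(3 2 5; 2 1 -3) = Δ·Π!·Σ² = 8/165  (sign +1)
B: Δ: 0! 6! 4! / 11! → 1/2310; sum: t=0:+1/2880 = 1/2880; 3j²(3 2 5; 2 2 -4) = Δ·Π!·Σ² = 3/55  (sign -1)
I_A²/I_B² = (8/165)/(3/55) = 8/9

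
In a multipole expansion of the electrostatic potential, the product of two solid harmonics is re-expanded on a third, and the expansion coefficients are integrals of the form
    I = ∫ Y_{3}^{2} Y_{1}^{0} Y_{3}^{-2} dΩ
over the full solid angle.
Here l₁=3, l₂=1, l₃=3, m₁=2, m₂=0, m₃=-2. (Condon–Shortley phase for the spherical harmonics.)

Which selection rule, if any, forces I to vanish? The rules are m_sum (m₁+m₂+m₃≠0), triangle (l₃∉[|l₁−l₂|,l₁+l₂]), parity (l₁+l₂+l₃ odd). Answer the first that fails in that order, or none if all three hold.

parity

m₁+m₂+m₃ = 2 + 0 − 2 = 0  ✓
triangle: |3−1|=2 ≤ l₃=3 ≤ 3+1=4  ✓
parity: l₁+l₂+l₃ = 7 is odd  ✗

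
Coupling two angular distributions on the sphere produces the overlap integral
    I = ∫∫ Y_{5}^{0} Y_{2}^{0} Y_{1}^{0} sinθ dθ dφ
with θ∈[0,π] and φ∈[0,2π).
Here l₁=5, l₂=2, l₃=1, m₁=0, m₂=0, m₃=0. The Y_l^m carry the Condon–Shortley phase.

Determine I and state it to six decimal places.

0.000000

|5−2|≤1≤5+2 violated ⇒ I = 0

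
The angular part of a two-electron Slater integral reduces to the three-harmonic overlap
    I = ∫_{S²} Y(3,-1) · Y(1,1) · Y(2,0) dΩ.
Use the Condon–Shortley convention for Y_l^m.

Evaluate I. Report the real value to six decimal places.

-0.202301

Rules hold: Σm=0, L=6 even, 2≤2≤4.
N = 7·3·5 = 105
Δ = 2!·4!·0!/7! = 1/105
Racah Σ t=1..1: t=1:−1/4 = -1/4
⇒ 3j(3 1 2; 0 0 0)² = 3/35, sgn -1
Racah Σ t=2..2: t=2:+1/8 = 1/8
⇒ 3j(3 1 2; -1 1 0)² = 2/35, sgn +1
4πI² = N·(3j₀)²·(3jₘ)² = 18/35
I = -1·√(0.514286/4π) = -0.20230066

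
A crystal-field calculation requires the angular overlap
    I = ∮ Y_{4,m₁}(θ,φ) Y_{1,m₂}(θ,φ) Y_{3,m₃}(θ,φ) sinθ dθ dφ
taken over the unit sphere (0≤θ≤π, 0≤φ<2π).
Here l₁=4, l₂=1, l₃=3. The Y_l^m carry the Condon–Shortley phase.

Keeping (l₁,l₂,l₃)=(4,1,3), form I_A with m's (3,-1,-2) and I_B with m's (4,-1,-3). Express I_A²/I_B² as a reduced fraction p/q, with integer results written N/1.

Shared (l₁,l₂,l₃)=(4,1,3): N and (l;000)² cancel in I_A²/I_B².
A: Δ = 2!·6!·0!/9! = 1/252; Racah Σ t=0..0: t=0:+1/240 = 1/240; ⇒ 3j(4 1 3; 3 -1 -2)² = 1/12, sgn -1
B: Δ = 2!·6!·0!/9! = 1/252; Racah Σ t=0..0: t=0:+1/1440 = 1/1440; ⇒ 3j(4 1 3; 4 -1 -3)² = 1/9, sgn +1
I_A²/I_B² = (1/12)/(1/9) = 3/4

3/4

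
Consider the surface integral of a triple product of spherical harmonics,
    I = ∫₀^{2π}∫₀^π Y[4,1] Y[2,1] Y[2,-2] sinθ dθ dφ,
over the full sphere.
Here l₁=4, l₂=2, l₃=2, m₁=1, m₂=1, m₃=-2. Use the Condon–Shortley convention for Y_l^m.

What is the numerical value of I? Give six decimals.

Rules hold: Σm=0, L=8 even, 2≤2≤6.
N = 9·5·5 = 225
Δ = 4!·4!·0!/9! = 1/630
Racah Σ t=2..2: t=2:+1/16 = 1/16
⇒ 3j(4 2 2; 0 0 0)² = 2/35, sgn +1
Racah Σ t=3..3: t=3:−1/144 = -1/144
⇒ 3j(4 2 2; 1 1 -2)² = 1/126, sgn -1
4πI² = N·(3j₀)²·(3jₘ)² = 5/49
I = -1·√(0.102041/4π) = -0.09011188

-0.090112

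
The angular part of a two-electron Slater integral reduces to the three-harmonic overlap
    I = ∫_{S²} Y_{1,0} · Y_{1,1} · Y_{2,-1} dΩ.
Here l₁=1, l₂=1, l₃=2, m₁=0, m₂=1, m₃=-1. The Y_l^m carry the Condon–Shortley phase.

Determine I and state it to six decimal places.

Rules hold: Σm=0, L=4 even, 0≤2≤2.
N = 3·3·5 = 45
Δ = 0!·2!·2!/5! = 1/30
Racah Σ t=0..0: t=0:+1/1 = 1/1
⇒ 3j(1 1 2; 0 0 0)² = 2/15, sgn +1
Racah Σ t=0..0: t=0:+1/2 = 1/2
⇒ 3j(1 1 2; 0 1 -1)² = 1/10, sgn -1
4πI² = N·(3j₀)²·(3jₘ)² = 3/5
I = -1·√(0.6/4π) = -0.21850969

-0.218510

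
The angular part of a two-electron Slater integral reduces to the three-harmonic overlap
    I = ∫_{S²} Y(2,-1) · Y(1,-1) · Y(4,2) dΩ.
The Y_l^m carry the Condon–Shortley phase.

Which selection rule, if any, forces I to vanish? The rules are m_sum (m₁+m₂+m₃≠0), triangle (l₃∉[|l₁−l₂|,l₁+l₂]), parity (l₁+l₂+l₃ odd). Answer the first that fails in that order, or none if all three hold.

triangle

Σmᵢ = 0  ✓
l₃∈[|l₁−l₂|,l₁+l₂]=[1,3], have l₃=4  ✗
Σlᵢ = 7 ⇒ odd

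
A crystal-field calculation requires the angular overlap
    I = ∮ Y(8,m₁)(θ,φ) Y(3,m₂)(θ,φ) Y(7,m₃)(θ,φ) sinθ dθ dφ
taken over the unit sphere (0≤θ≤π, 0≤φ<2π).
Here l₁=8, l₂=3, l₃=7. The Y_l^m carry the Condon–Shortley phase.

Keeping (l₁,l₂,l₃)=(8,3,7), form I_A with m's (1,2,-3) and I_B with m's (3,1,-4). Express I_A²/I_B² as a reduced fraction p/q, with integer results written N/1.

17150/13467

Same 8,3,7: normalisation and zero-m 3j drop out of the ratio.
A: Δ: 4! 12! 2! / 19! → 1/5290740; sum: t=3:−1/11612160 t=4:+1/52254720 = -1/14929920; 3j²(8 3 7; 1 2 -3) = Δ·Π!·Σ² = 1225/75582  (sign -1)
B: Δ: 4! 12! 2! / 19! → 1/5290740; sum: t=2:+1/17418240 t=3:−1/43545600 t=4:+1/1916006400 = 67/1916006400; 3j²(8 3 7; 3 1 -4) = Δ·Π!·Σ² = 4489/352716  (sign -1)
I_A²/I_B² = (1225/75582)/(4489/352716) = 17150/13467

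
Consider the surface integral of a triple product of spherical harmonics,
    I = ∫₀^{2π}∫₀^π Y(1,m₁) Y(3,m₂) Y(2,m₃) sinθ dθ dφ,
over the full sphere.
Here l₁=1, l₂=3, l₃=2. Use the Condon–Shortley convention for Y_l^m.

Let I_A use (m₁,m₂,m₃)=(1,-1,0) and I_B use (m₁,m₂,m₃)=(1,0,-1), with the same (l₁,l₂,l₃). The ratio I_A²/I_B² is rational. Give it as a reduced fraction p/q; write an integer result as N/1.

2/1

Shared (l₁,l₂,l₃)=(1,3,2): N and (l;000)² cancel in I_A²/I_B².
A: Δ = 2!·0!·4!/7! = 1/105; Racah Σ t=0..0: t=0:+1/8 = 1/8; ⇒ 3j(1 3 2; 1 -1 0)² = 2/35, sgn +1
B: Δ = 2!·0!·4!/7! = 1/105; Racah Σ t=0..0: t=0:+1/12 = 1/12; ⇒ 3j(1 3 2; 1 0 -1)² = 1/35, sgn -1
I_A²/I_B² = (2/35)/(1/35) = 2/1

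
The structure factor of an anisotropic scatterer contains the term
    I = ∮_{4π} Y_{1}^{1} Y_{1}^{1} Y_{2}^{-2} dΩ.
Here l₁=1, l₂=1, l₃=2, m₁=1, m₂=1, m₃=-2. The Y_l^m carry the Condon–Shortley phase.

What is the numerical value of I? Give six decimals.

0.309019

Checks pass: Σm=0; 4 even; l₃=2∈[0,2].
(2·1+1)(2·1+1)(2·2+1) = 45
Δ: 0! 2! 2! / 5! → 1/30
sum: t=0:+1/1 = 1/1
3j²(1 1 2; 0 0 0) = Δ·Π!·Σ² = 2/15  (sign +1)
sum: t=0:+1/4 = 1/4
3j²(1 1 2; 1 1 -2) = Δ·Π!·Σ² = 1/5  (sign +1)
combine: 4πI² = 45·2/15·1/5 = 6/5
take √, sign +1: I = 0.30901936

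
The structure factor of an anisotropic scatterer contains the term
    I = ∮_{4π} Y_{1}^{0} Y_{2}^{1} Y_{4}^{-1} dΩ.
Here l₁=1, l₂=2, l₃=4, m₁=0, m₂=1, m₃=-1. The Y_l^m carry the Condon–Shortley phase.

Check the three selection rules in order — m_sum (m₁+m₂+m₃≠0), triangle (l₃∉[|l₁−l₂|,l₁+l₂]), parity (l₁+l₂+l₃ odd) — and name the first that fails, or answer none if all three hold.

m₁+m₂+m₃ = 0 + 1 − 1 = 0  ✓
triangle: |1−2|=1 ≤ l₃=4 ≤ 1+2=3  ✗
parity: l₁+l₂+l₃ = 7 is odd

triangle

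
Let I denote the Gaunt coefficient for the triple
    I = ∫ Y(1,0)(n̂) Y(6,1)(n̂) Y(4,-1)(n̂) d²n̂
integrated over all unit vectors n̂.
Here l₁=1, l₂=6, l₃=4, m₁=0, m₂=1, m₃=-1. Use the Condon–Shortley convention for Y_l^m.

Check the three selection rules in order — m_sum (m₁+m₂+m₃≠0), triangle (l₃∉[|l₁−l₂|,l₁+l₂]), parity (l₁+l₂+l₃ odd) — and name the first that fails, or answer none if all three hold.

triangle

Σmᵢ = 0  ✓
l₃∈[|l₁−l₂|,l₁+l₂]=[5,7], have l₃=4  ✗
Σlᵢ = 11 ⇒ odd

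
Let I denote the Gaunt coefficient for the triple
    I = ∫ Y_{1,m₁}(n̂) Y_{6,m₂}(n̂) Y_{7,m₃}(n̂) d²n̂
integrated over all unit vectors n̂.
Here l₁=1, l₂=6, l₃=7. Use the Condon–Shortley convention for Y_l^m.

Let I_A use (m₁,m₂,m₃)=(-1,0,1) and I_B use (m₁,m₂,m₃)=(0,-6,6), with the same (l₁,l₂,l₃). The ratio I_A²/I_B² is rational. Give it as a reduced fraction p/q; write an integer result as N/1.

28/13

Shared (l₁,l₂,l₃)=(1,6,7): N and (l;000)² cancel in I_A²/I_B².
A: Δ = 0!·2!·12!/15! = 1/1365; Racah Σ t=0..0: t=0:+1/1036800 = 1/1036800; ⇒ 3j(1 6 7; -1 0 1)² = 4/195, sgn +1
B: Δ = 0!·2!·12!/15! = 1/1365; Racah Σ t=0..0: t=0:+1/479001600 = 1/479001600; ⇒ 3j(1 6 7; 0 -6 6)² = 1/105, sgn -1
I_A²/I_B² = (4/195)/(1/105) = 28/13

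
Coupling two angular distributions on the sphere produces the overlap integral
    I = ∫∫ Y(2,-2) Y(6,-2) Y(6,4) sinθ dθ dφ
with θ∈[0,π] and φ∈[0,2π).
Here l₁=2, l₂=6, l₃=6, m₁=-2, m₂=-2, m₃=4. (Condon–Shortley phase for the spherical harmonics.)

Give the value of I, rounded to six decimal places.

Rules hold: Σm=0, L=14 even, 4≤6≤8.
N = 5·13·13 = 845
Δ = 2!·2!·10!/15! = 1/90090
Racah Σ t=0..2: t=0:+1/69120 t=1:−1/14400 t=2:+1/69120 = -7/172800
⇒ 3j(2 6 6; 0 0 0)² = 14/715, sgn -1
Racah Σ t=2..2: t=2:+1/322560 = 1/322560
⇒ 3j(2 6 6; -2 -2 4)² = 18/1001, sgn +1
4πI² = N·(3j₀)²·(3jₘ)² = 36/121
I = -1·√(0.297521/4π) = -0.15386989

-0.153870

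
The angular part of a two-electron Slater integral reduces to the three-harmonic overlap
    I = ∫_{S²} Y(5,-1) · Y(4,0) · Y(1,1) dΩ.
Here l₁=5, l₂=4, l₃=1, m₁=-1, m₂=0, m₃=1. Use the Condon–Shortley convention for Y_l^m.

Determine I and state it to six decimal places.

m-sum 0 ✓  L=10 even ✓  1≤1≤9 ✓
Π(2lᵢ+1) = 11×9×3 = 297
triangle coeff Δ(5,4,1) = 1/495
Σ_t [4,4]: t=4:+1/576 = 1/576
(3j)²=5/99 [(5 4 1; 0 0 0)], sign=-1
Σ_t [4,4]: t=4:+1/1152 = 1/1152
(3j)²=1/33 [(5 4 1; -1 0 1)], sign=+1
⇒ 4πI² = 5/11
I = (-1)√(5/11/(4π)) = -0.19018827

-0.190188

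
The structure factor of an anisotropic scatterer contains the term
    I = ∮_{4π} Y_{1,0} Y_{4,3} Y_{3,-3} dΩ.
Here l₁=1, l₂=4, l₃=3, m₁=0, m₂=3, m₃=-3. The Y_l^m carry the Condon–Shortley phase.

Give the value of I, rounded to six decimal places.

-0.162868

Rules hold: Σm=0, L=8 even, 3≤3≤5.
N = 3·9·7 = 189
Δ = 2!·0!·6!/9! = 1/252
Racah Σ t=1..1: t=1:−1/36 = -1/36
⇒ 3j(1 4 3; 0 0 0)² = 4/63, sgn +1
Racah Σ t=1..1: t=1:−1/720 = -1/720
⇒ 3j(1 4 3; 0 3 -3)² = 1/36, sgn -1
4πI² = N·(3j₀)²·(3jₘ)² = 1/3
I = -1·√(0.333333/4π) = -0.16286750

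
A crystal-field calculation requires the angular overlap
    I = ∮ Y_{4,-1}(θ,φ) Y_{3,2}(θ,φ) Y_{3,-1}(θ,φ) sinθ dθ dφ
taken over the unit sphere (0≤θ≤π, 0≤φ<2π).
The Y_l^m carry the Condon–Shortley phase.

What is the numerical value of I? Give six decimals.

Rules hold: Σm=0, L=10 even, 1≤3≤7.
N = 9·7·7 = 441
Δ = 4!·4!·2!/11! = 1/34650
Racah Σ t=1..3: t=1:−1/72 t=2:+1/16 t=3:−1/72 = 5/144
⇒ 3j(4 3 3; 0 0 0)² = 2/77, sgn -1
Racah Σ t=3..4: t=3:−1/48 t=4:+1/144 = -1/72
⇒ 3j(4 3 3; -1 2 -1)² = 16/693, sgn -1
4πI² = N·(3j₀)²·(3jₘ)² = 32/121
I = +1·√(0.264463/4π) = 0.14506992

0.145070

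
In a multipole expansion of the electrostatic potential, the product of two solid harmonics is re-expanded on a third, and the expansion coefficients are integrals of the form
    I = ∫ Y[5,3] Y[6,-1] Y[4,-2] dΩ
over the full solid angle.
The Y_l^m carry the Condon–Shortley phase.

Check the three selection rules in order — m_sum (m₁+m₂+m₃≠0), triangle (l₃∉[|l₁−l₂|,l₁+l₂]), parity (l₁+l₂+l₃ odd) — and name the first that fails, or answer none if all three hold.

parity

Σmᵢ = 0  ✓
l₃∈[|l₁−l₂|,l₁+l₂]=[1,11], have l₃=4  ✓
Σlᵢ = 15 ⇒ odd  ✗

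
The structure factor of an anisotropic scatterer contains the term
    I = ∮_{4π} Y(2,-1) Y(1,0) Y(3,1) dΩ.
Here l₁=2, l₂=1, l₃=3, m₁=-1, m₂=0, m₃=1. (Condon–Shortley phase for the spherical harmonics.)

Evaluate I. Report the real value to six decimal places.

Rules hold: Σm=0, L=6 even, 1≤3≤3.
N = 5·3·7 = 105
Δ = 0!·4!·2!/7! = 1/105
Racah Σ t=0..0: t=0:+1/4 = 1/4
⇒ 3j(2 1 3; 0 0 0)² = 3/35, sgn -1
Racah Σ t=0..0: t=0:+1/6 = 1/6
⇒ 3j(2 1 3; -1 0 1)² = 8/105, sgn +1
4πI² = N·(3j₀)²·(3jₘ)² = 24/35
I = -1·√(0.685714/4π) = -0.23359668

-0.233597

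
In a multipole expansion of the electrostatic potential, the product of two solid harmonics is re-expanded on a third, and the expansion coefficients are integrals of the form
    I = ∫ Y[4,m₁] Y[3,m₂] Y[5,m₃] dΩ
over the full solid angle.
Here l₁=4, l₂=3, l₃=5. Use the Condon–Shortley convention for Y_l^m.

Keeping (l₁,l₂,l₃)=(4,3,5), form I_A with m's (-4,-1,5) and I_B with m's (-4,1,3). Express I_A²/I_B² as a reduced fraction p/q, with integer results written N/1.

5/4

Shared (l₁,l₂,l₃)=(4,3,5): N and (l;000)² cancel in I_A²/I_B².
A: Δ = 2!·6!·4!/13! = 1/180180; Racah Σ t=2..2: t=2:+1/34560 = 1/34560; ⇒ 3j(4 3 5; -4 -1 5)² = 14/429, sgn +1
B: Δ = 2!·6!·4!/13! = 1/180180; Racah Σ t=2..2: t=2:+1/5760 = 1/5760; ⇒ 3j(4 3 5; -4 1 3)² = 56/2145, sgn +1
I_A²/I_B² = (14/429)/(56/2145) = 5/4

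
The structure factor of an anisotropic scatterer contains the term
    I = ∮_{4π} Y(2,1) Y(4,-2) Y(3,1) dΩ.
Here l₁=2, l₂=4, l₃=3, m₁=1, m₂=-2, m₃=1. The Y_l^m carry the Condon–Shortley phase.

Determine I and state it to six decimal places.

0.000000

l₁+l₂+l₃=9 is odd: 3j(l;000)=0 ⇒ I=0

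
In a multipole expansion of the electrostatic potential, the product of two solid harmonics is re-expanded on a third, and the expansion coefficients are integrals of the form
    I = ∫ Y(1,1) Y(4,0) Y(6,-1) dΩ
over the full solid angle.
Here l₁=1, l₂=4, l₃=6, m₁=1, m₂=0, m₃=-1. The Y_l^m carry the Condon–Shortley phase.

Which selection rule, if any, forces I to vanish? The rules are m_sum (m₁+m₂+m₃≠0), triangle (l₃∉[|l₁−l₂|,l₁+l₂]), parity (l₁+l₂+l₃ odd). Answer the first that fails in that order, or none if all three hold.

triangle

m₁+m₂+m₃ = 1 + 0 − 1 = 0  ✓
triangle: |1−4|=3 ≤ l₃=6 ≤ 1+4=5  ✗
parity: l₁+l₂+l₃ = 11 is odd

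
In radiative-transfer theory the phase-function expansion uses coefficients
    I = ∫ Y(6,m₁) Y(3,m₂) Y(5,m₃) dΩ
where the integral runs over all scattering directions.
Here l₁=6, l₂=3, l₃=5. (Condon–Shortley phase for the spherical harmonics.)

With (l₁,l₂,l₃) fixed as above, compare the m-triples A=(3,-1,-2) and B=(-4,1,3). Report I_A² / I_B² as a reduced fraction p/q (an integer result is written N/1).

Same 6,3,5: normalisation and zero-m 3j drop out of the ratio.
A: Δ: 4! 8! 2! / 15! → 1/675675; sum: t=0:+1/34560 t=1:−1/8640 t=2:+1/40320 = -1/16128; 3j²(6 3 5; 3 -1 -2) = Δ·Π!·Σ² = 18/1001  (sign +1)
B: Δ: 4! 8! 2! / 15! → 1/675675; sum: t=2:+1/322560 t=3:−1/30240 t=4:+1/69120 = -1/64512; 3j²(6 3 5; -4 1 3) = Δ·Π!·Σ² = 10/1001  (sign -1)
I_A²/I_B² = (18/1001)/(10/1001) = 9/5

9/5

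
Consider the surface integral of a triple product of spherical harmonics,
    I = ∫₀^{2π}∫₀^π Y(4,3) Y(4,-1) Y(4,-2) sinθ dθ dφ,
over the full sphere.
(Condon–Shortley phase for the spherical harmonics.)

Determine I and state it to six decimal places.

Checks pass: Σm=0; 12 even; l₃=4∈[0,8].
(2·4+1)(2·4+1)(2·4+1) = 729
Δ: 4! 4! 4! / 13! → 1/450450
sum: t=0:+1/13824 t=1:−1/216 t=2:+1/64 t=3:−1/216 t=4:+1/13824 = 5/768
3j²(4 4 4; 0 0 0) = Δ·Π!·Σ² = 18/1001  (sign +1)
sum: t=0:+1/864 t=1:−1/576 = -1/1728
3j²(4 4 4; 3 -1 -2) = Δ·Π!·Σ² = 5/1287  (sign -1)
combine: 4πI² = 729·18/1001·5/1287 = 7290/143143
take √, sign -1: I = -0.06366105

-0.063661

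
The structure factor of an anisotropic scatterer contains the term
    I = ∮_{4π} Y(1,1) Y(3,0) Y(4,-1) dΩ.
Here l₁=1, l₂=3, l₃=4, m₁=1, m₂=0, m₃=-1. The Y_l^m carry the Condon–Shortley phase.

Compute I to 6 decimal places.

Rules hold: Σm=0, L=8 even, 2≤4≤4.
N = 3·7·9 = 189
Δ = 0!·2!·6!/9! = 1/252
Racah Σ t=0..0: t=0:+1/36 = 1/36
⇒ 3j(1 3 4; 0 0 0)² = 4/63, sgn +1
Racah Σ t=0..0: t=0:+1/72 = 1/72
⇒ 3j(1 3 4; 1 0 -1)² = 5/126, sgn -1
4πI² = N·(3j₀)²·(3jₘ)² = 10/21
I = -1·√(0.47619/4π) = -0.19466390

-0.194664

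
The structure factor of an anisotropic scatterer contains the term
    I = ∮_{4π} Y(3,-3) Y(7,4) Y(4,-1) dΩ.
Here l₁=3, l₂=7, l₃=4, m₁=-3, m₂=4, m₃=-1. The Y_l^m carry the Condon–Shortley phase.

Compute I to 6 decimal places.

0.144828

m-sum 0 ✓  L=14 even ✓  4≤4≤10 ✓
Π(2lᵢ+1) = 7×15×9 = 945
triangle coeff Δ(3,7,4) = 1/45045
Σ_t [3,3]: t=3:−1/20736 = -1/20736
(3j)²=35/1287 [(3 7 4; 0 0 0)], sign=-1
Σ_t [6,6]: t=6:+1/518400 = 1/518400
(3j)²=2/195 [(3 7 4; -3 4 -1)], sign=-1
⇒ 4πI² = 490/1859
I = (+1)√(490/1859/(4π)) = 0.14482829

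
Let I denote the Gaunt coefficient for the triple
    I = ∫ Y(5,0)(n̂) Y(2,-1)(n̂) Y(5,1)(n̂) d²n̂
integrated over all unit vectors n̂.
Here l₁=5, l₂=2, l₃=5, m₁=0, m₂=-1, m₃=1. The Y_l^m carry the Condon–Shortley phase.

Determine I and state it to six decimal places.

-0.036166

m-sum 0 ✓  L=12 even ✓  3≤5≤7 ✓
Π(2lᵢ+1) = 11×5×11 = 605
triangle coeff Δ(5,2,5) = 1/38610
Σ_t [0,2]: t=0:+1/2880 t=1:−1/576 t=2:+1/2880 = -1/960
(3j)²=10/429 [(5 2 5; 0 0 0)], sign=+1
Σ_t [0,1]: t=0:+1/1440 t=1:−1/1152 = -1/5760
(3j)²=1/858 [(5 2 5; 0 -1 1)], sign=-1
⇒ 4πI² = 25/1521
I = (-1)√(25/1521/(4π)) = -0.03616600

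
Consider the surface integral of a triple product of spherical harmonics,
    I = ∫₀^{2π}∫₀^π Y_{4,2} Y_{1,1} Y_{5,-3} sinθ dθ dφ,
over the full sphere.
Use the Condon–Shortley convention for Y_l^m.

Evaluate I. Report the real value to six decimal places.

m-sum 0 ✓  L=10 even ✓  3≤5≤5 ✓
Π(2lᵢ+1) = 9×3×11 = 297
triangle coeff Δ(4,1,5) = 1/495
Σ_t [0,0]: t=0:+1/576 = 1/576
(3j)²=5/99 [(4 1 5; 0 0 0)], sign=-1
Σ_t [0,0]: t=0:+1/2880 = 1/2880
(3j)²=28/495 [(4 1 5; 2 1 -3)], sign=+1
⇒ 4πI² = 28/33
I = (-1)√(28/33/(4π)) = -0.25984664

-0.259847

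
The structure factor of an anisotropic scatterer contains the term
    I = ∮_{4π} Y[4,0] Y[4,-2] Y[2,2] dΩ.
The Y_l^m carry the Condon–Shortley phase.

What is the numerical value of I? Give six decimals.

-0.190365

Rules hold: Σm=0, L=10 even, 0≤2≤8.
N = 9·9·5 = 405
Δ = 6!·2!·2!/11! = 1/13860
Racah Σ t=2..4: t=2:+1/192 t=3:−1/36 t=4:+1/192 = -5/288
⇒ 3j(4 4 2; 0 0 0)² = 20/693, sgn -1
Racah Σ t=2..2: t=2:+1/192 = 1/192
⇒ 3j(4 4 2; 0 -2 2)² = 3/77, sgn +1
4πI² = N·(3j₀)²·(3jₘ)² = 2700/5929
I = -1·√(0.455389/4π) = -0.19036462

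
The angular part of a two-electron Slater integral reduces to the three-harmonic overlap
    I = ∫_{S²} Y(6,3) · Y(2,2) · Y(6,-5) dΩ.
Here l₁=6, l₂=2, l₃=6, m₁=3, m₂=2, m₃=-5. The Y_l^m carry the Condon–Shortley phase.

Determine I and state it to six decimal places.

m-sum 0 ✓  L=14 even ✓  4≤6≤8 ✓
Π(2lᵢ+1) = 13×5×13 = 845
triangle coeff Δ(6,2,6) = 1/90090
Σ_t [0,2]: t=0:+1/69120 t=1:−1/14400 t=2:+1/69120 = -7/172800
(3j)²=14/715 [(6 2 6; 0 0 0)], sign=-1
Σ_t [2,2]: t=2:+1/1451520 = 1/1451520
(3j)²=1/91 [(6 2 6; 3 2 -5)], sign=-1
⇒ 4πI² = 2/11
I = (+1)√(2/11/(4π)) = 0.12028562

0.120286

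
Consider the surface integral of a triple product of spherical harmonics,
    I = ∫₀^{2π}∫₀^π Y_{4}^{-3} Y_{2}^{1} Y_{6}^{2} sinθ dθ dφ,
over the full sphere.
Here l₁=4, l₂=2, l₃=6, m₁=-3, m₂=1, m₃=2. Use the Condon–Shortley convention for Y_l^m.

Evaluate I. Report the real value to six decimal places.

Rules hold: Σm=0, L=12 even, 2≤6≤6.
N = 9·5·13 = 585
Δ = 0!·8!·4!/13! = 1/6435
Racah Σ t=0..0: t=0:+1/2304 = 1/2304
⇒ 3j(4 2 6; 0 0 0)² = 5/143, sgn +1
Racah Σ t=0..0: t=0:+1/30240 = 1/30240
⇒ 3j(4 2 6; -3 1 2)² = 32/6435, sgn +1
4πI² = N·(3j₀)²·(3jₘ)² = 160/1573
I = +1·√(0.101716/4π) = 0.08996855

0.089969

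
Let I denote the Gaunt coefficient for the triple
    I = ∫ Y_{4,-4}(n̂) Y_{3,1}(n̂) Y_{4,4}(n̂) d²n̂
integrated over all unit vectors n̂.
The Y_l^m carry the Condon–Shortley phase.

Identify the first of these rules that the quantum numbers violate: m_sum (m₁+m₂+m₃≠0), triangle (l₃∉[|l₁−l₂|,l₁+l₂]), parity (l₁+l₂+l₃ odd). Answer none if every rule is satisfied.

Σmᵢ = 1  ✗
l₃∈[|l₁−l₂|,l₁+l₂]=[1,7], have l₃=4
Σlᵢ = 11 ⇒ odd

m_sum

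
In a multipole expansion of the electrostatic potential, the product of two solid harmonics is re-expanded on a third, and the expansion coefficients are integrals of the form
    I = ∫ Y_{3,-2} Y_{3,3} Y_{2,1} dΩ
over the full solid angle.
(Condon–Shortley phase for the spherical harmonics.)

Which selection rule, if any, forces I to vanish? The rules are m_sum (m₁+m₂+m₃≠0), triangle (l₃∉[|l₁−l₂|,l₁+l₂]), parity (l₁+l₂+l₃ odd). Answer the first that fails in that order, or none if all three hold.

m_sum

azimuthal sum: -2 + 3 + 1 = 2  ✗
0 ≤ 2 ≤ 6 (triangle on l)
L = 3 + 3 + 2 = 8 (even)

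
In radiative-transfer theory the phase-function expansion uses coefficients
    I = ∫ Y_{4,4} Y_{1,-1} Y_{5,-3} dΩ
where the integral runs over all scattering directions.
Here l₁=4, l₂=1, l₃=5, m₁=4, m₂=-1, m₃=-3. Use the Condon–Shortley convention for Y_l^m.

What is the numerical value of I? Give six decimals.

-0.049106

Checks pass: Σm=0; 10 even; l₃=5∈[3,5].
(2·4+1)(2·1+1)(2·5+1) = 297
Δ: 0! 8! 2! / 11! → 1/495
sum: t=0:+1/576 = 1/576
3j²(4 1 5; 0 0 0) = Δ·Π!·Σ² = 5/99  (sign -1)
sum: t=0:+1/80640 = 1/80640
3j²(4 1 5; 4 -1 -3) = Δ·Π!·Σ² = 1/495  (sign +1)
combine: 4πI² = 297·5/99·1/495 = 1/33
take √, sign -1: I = -0.04910640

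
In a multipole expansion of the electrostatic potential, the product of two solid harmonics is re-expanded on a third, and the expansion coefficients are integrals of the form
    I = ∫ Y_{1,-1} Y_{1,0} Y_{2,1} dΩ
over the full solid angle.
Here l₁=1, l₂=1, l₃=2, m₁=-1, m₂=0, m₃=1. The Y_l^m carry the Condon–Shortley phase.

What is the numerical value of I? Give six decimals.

m-sum 0 ✓  L=4 even ✓  0≤2≤2 ✓
Π(2lᵢ+1) = 3×3×5 = 45
triangle coeff Δ(1,1,2) = 1/30
Σ_t [0,0]: t=0:+1/1 = 1/1
(3j)²=2/15 [(1 1 2; 0 0 0)], sign=+1
Σ_t [0,0]: t=0:+1/2 = 1/2
(3j)²=1/10 [(1 1 2; -1 0 1)], sign=-1
⇒ 4πI² = 3/5
I = (-1)√(3/5/(4π)) = -0.21850969

-0.218510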